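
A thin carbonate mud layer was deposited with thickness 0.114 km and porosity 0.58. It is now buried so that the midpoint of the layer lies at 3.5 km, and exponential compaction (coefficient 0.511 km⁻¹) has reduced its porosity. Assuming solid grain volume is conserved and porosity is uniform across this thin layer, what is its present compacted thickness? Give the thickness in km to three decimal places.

0.053 km

Porosity at 3.5 km: phi = 0.58·exp(−0.511×3.5) = 0.0970
Solid-volume conservation: h(1−phi) = h₀(1−phi₀) ⇒ h = h₀·(1−phi₀)/(1−phi)
h = 0.114 × (1 − 0.58)/(1 − 0.0970) = 0.114 × 0.4651 = 0.0530 km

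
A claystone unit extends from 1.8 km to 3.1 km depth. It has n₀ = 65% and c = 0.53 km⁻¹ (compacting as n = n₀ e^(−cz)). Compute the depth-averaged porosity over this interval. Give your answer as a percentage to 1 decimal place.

18.1%

⟨n⟩ = (1/(z₂−z₁)) ∫ n₀ e^(−cz) dz = n₀·(e^(−c·z₁) − e^(−c·z₂)) / (c·(z₂−z₁))
e^(−0.53×1.8) = 0.3852; e^(−0.53×3.1) = 0.1934
⟨n⟩ = 0.65 × (0.3852 − 0.1934) / (0.53 × 1.3) = 0.65 × 0.2784 = 0.1809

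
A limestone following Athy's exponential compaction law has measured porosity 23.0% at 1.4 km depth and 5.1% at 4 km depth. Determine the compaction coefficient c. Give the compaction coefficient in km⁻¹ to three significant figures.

Athy: n(z) = n₀ e^(−cz) ⇒ n₁/n₂ = e^{c(z₂−z₁)} ⇒ c = ln(n₁/n₂)/(z₂−z₁)
c = ln(0.23/0.051) / (4 − 1.4) = ln(4.51) / 2.6 = 1.5063 / 2.6 = 0.5793 km⁻¹

0.579 km⁻¹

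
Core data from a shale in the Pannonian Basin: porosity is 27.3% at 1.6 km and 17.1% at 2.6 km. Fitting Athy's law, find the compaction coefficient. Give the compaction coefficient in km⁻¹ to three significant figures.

Athy: n(Z) = n₀ e^(−cZ) ⇒ n₁/n₂ = e^{c(Z₂−Z₁)} ⇒ c = ln(n₁/n₂)/(Z₂−Z₁)
c = ln(0.273/0.171) / (2.6 − 1.6) = ln(1.596) / 1 = 0.4678 / 1 = 0.4678 km⁻¹

0.468 km⁻¹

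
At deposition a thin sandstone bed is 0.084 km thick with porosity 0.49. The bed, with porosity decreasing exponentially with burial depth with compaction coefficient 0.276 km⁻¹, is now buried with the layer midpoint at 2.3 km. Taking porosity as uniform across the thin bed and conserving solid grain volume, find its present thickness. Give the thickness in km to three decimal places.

Porosity at 2.3 km: φ = 0.49·exp(−0.276×2.3) = 0.2597
Solid-volume conservation: h(1−φ) = h₀(1−φ₀) ⇒ h = h₀·(1−φ₀)/(1−φ)
h = 0.084 × (1 − 0.49)/(1 − 0.2597) = 0.084 × 0.6889 = 0.0579 km

0.058 km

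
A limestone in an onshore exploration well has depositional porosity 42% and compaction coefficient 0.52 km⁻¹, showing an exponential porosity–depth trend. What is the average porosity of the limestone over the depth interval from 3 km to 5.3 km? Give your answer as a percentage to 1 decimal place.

⟨φ⟩ = (1/(d₂−d₁)) ∫ φ₀ e^(−cd) dd = φ₀·(e^(−c·d₁) − e^(−c·d₂)) / (c·(d₂−d₁))
e^(−0.52×3) = 0.2101; e^(−0.52×5.3) = 0.0635
⟨φ⟩ = 0.42 × (0.2101 − 0.0635) / (0.52 × 2.3) = 0.42 × 0.1226 = 0.0515

5.1%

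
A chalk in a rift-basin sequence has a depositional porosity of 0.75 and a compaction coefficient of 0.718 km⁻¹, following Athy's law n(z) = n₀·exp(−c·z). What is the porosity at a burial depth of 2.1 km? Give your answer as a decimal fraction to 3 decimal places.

n = n₀·exp(−c·z) = 0.75 × exp(−0.718 × 2.1) = 0.75 × exp(−1.508)
  = 0.75 × 0.2214 = 0.1660

0.166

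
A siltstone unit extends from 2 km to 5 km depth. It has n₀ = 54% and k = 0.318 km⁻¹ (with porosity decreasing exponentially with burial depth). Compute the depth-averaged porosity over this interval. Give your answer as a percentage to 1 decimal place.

18.4%

⟨n⟩ = (1/(Z₂−Z₁)) ∫ n₀ e^(−kZ) dZ = n₀·(e^(−k·Z₁) − e^(−k·Z₂)) / (k·(Z₂−Z₁))
e^(−0.318×2) = 0.5294; e^(−0.318×5) = 0.2039
⟨n⟩ = 0.54 × (0.5294 − 0.2039) / (0.318 × 3) = 0.54 × 0.3412 = 0.1842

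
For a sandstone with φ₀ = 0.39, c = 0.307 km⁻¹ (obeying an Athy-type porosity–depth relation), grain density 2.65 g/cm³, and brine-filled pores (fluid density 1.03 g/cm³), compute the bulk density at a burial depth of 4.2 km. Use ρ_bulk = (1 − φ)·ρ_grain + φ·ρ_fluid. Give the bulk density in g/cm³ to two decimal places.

Porosity at depth: φ = 0.39·exp(−0.307×4.2) = 0.39×0.2754 = 0.1074
Bulk density: ρ_b = (1−φ)ρ_g + φ·ρ_f = 0.8926×2.65 + 0.1074×1.03
       = 2.365 + 0.111 = 2.476 g/cm³

2.48 g/cm³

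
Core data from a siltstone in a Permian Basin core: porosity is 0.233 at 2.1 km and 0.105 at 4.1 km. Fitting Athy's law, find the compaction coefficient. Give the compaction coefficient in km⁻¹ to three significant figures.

0.399 km⁻¹

Athy: φ(Z) = φ₀ e^(−cZ) ⇒ φ₁/φ₂ = e^{c(Z₂−Z₁)} ⇒ c = ln(φ₁/φ₂)/(Z₂−Z₁)
c = ln(0.233/0.105) / (4.1 − 2.1) = ln(2.219) / 2 = 0.7971 / 2 = 0.3985 km⁻¹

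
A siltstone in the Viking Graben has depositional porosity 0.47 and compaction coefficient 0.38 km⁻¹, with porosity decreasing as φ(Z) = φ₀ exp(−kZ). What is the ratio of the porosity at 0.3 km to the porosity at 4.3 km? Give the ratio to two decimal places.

4.57

φ(Z₁)/φ(Z₂) = e^(−k·Z₁)/e^(−k·Z₂) = e^{k(Z₂−Z₁)}
= exp(0.38 × 4) = exp(1.52) = 4.5722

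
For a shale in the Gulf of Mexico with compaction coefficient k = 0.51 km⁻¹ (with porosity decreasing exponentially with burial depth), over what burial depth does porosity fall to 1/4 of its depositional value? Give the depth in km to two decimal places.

φ/φ₀ = 1/4 ⇒ exp(−k·z) = 1/4 ⇒ z = ln(4) / k
z = 1.3863 / 0.51 = 2.718 km

2.72 km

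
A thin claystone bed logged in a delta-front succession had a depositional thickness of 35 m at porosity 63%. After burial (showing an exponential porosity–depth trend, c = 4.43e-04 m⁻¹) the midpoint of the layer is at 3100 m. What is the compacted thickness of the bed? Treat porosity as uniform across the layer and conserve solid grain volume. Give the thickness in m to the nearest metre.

15 m

Working in km (1 km = 1000 m; c in km⁻¹ = c in m⁻¹ × 1000):
Porosity at 3.1 km: phi = 0.63·exp(−0.443×3.1) = 0.1596
Solid-volume conservation: h(1−phi) = h₀(1−phi₀) ⇒ h = h₀·(1−phi₀)/(1−phi)
h = 0.035 × (1 − 0.63)/(1 − 0.1596) = 0.035 × 0.4402 = 0.0154 km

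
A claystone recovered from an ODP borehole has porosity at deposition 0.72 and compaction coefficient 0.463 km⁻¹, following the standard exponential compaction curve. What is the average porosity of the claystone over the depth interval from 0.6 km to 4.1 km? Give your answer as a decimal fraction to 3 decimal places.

⟨phi⟩ = (1/(z₂−z₁)) ∫ phi₀ e^(−cz) dz = phi₀·(e^(−c·z₁) − e^(−c·z₂)) / (c·(z₂−z₁))
e^(−0.463×0.6) = 0.7574; e^(−0.463×4.1) = 0.1498
⟨phi⟩ = 0.72 × (0.7574 − 0.1498) / (0.463 × 3.5) = 0.72 × 0.3750 = 0.2700

0.270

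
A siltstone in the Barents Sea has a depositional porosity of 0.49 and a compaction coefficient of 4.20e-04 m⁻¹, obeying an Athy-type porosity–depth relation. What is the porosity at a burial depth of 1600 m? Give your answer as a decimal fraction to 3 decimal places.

Working in km (1 km = 1000 m; β in km⁻¹ = β in m⁻¹ × 1000):
φ = φ₀·exp(−β·d) = 0.49 × exp(−0.42 × 1.6) = 0.49 × exp(−0.672)
  = 0.49 × 0.5107 = 0.2502

0.250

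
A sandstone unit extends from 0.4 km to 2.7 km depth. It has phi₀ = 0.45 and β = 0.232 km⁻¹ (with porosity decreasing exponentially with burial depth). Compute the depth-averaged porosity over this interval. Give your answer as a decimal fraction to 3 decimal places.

⟨phi⟩ = (1/(Z₂−Z₁)) ∫ phi₀ e^(−βZ) dZ = phi₀·(e^(−β·Z₁) − e^(−β·Z₂)) / (β·(Z₂−Z₁))
e^(−0.232×0.4) = 0.9114; e^(−0.232×2.7) = 0.5345
⟨phi⟩ = 0.45 × (0.9114 − 0.5345) / (0.232 × 2.3) = 0.45 × 0.7063 = 0.3178

0.318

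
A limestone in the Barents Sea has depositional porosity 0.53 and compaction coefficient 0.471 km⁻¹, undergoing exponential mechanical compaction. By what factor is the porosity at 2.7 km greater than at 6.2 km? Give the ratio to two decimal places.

5.20

phi(Z₁)/phi(Z₂) = e^(−c·Z₁)/e^(−c·Z₂) = e^{c(Z₂−Z₁)}
= exp(0.471 × 3.5) = exp(1.648) = 5.1992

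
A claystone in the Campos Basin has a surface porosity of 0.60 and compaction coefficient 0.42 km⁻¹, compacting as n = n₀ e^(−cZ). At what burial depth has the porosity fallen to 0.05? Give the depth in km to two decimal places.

5.92 km

Invert Athy's law: Z = ln(n₀/n) / c
Z = ln(0.6/0.05) / 0.42 = ln(12) / 0.42 = 2.4849 / 0.42 = 5.916 km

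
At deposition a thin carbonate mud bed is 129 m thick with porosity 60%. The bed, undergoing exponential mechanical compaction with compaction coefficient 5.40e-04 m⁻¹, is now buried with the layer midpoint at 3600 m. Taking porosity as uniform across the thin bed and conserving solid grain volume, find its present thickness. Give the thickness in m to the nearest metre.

56 m

Working in km (1 km = 1000 m; β in km⁻¹ = β in m⁻¹ × 1000):
Porosity at 3.6 km: phi = 0.6·exp(−0.54×3.6) = 0.0859
Solid-volume conservation: h(1−phi) = h₀(1−phi₀) ⇒ h = h₀·(1−phi₀)/(1−phi)
h = 0.129 × (1 − 0.6)/(1 − 0.0859) = 0.129 × 0.4376 = 0.0564 km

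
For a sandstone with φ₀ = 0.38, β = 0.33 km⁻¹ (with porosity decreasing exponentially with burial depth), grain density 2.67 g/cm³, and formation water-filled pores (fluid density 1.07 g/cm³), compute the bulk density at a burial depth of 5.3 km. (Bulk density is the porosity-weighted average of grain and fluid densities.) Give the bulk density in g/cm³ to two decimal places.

Porosity at depth: φ = 0.38·exp(−0.33×5.3) = 0.38×0.1739 = 0.0661
Bulk density: ρ_b = (1−φ)ρ_g + φ·ρ_f = 0.9339×2.67 + 0.0661×1.07
       = 2.494 + 0.071 = 2.564 g/cm³

2.56 g/cm³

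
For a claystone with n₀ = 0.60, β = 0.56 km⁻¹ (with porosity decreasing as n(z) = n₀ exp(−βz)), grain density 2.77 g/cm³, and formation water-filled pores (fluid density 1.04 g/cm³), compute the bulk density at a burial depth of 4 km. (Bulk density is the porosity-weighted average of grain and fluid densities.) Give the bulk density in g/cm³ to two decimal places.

2.66 g/cm³

Porosity at depth: n = 0.6·exp(−0.56×4) = 0.6×0.1065 = 0.0639
Bulk density: ρ_b = (1−n)ρ_g + n·ρ_f = 0.9361×2.77 + 0.0639×1.04
       = 2.593 + 0.066 = 2.659 g/cm³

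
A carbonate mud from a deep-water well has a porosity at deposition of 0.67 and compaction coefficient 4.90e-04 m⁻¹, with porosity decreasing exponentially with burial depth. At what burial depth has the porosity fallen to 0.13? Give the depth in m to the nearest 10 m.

3350 m

Working in km (1 km = 1000 m; β in km⁻¹ = β in m⁻¹ × 1000):
Invert Athy's law: Z = ln(phi₀/phi) / β
Z = ln(0.67/0.13) / 0.49 = ln(5.154) / 0.49 = 1.6397 / 0.49 = 3.346 km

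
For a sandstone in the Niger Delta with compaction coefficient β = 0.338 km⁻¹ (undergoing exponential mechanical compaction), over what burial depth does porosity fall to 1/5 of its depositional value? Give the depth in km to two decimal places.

n/n₀ = 1/5 ⇒ exp(−β·Z) = 1/5 ⇒ Z = ln(5) / β
Z = 1.6094 / 0.338 = 4.762 km

4.76 km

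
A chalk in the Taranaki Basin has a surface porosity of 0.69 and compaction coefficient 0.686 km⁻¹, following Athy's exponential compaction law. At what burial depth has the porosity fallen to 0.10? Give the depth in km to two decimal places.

Invert Athy's law: z = ln(phi₀/phi) / β
z = ln(0.69/0.1) / 0.686 = ln(6.9) / 0.686 = 1.9315 / 0.686 = 2.816 km

2.82 km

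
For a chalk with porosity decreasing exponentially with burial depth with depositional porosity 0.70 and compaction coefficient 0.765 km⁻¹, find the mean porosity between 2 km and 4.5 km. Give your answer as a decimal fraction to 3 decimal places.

⟨phi⟩ = (1/(d₂−d₁)) ∫ phi₀ e^(−βd) dd = phi₀·(e^(−β·d₁) − e^(−β·d₂)) / (β·(d₂−d₁))
e^(−0.765×2) = 0.2165; e^(−0.765×4.5) = 0.0320
⟨phi⟩ = 0.7 × (0.2165 − 0.0320) / (0.765 × 2.5) = 0.7 × 0.0965 = 0.0675

0.068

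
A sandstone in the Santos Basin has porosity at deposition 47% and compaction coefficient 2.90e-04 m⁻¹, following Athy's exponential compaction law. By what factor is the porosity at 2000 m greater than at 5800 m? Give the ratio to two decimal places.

Working in km (1 km = 1000 m; k in km⁻¹ = k in m⁻¹ × 1000):
n(Z₁)/n(Z₂) = e^(−k·Z₁)/e^(−k·Z₂) = e^{k(Z₂−Z₁)}
= exp(0.29 × 3.8) = exp(1.102) = 3.0102

3.01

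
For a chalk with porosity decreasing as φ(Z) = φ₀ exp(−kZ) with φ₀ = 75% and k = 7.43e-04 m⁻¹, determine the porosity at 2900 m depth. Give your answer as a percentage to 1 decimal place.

Working in km (1 km = 1000 m; k in km⁻¹ = k in m⁻¹ × 1000):
φ = φ₀·exp(−k·Z) = 0.75 × exp(−0.743 × 2.9) = 0.75 × exp(−2.155)
  = 0.75 × 0.1159 = 0.0870

8.7%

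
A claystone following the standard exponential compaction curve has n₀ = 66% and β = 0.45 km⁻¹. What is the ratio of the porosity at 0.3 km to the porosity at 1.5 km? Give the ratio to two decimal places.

n(d₁)/n(d₂) = e^(−β·d₁)/e^(−β·d₂) = e^{β(d₂−d₁)}
= exp(0.45 × 1.2) = exp(0.54) = 1.7160

1.72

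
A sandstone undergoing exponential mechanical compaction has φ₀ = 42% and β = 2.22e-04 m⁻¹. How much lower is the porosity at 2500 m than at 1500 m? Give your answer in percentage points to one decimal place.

Working in km (1 km = 1000 m; β in km⁻¹ = β in m⁻¹ × 1000):
φ(1.5) = 0.42·e^(−0.222×1.5) = 0.3010
φ(2.5) = 0.42·e^(−0.222×2.5) = 0.2411
Δφ = 0.3010 − 0.2411 = 0.0599

6.0 percentage points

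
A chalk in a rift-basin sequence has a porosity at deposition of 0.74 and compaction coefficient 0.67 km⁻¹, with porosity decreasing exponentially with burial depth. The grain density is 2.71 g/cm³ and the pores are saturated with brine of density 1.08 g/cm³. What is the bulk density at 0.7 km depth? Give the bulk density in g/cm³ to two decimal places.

1.96 g/cm³

Porosity at depth: phi = 0.74·exp(−0.67×0.7) = 0.74×0.6256 = 0.4630
Bulk density: ρ_b = (1−phi)ρ_g + phi·ρ_f = 0.5370×2.71 + 0.4630×1.08
       = 1.455 + 0.500 = 1.955 g/cm³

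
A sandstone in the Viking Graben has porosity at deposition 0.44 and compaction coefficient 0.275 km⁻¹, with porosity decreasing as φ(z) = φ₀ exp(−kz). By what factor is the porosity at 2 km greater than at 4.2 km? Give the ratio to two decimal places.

φ(z₁)/φ(z₂) = e^(−k·z₁)/e^(−k·z₂) = e^{k(z₂−z₁)}
= exp(0.275 × 2.2) = exp(0.605) = 1.8313

1.83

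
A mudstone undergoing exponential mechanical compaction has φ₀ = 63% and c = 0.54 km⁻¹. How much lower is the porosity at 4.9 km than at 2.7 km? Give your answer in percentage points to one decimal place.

φ(2.7) = 0.63·e^(−0.54×2.7) = 0.1466
φ(4.9) = 0.63·e^(−0.54×4.9) = 0.0447
Δφ = 0.1466 − 0.0447 = 0.1019

10.2 percentage points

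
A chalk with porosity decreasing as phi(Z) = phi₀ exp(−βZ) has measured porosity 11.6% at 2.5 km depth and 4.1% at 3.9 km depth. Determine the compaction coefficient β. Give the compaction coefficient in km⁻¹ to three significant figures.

0.743 km⁻¹

Athy: phi(Z) = phi₀ e^(−βZ) ⇒ phi₁/phi₂ = e^{β(Z₂−Z₁)} ⇒ β = ln(phi₁/phi₂)/(Z₂−Z₁)
β = ln(0.116/0.041) / (3.9 − 2.5) = ln(2.829) / 1.4 = 1.0400 / 1.4 = 0.7429 km⁻¹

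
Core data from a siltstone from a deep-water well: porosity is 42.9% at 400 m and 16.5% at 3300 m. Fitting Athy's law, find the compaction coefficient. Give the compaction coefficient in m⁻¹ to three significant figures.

0.000329 m⁻¹

Working in km (1 km = 1000 m; c in km⁻¹ = c in m⁻¹ × 1000):
Athy: phi(Z) = phi₀ e^(−cZ) ⇒ phi₁/phi₂ = e^{c(Z₂−Z₁)} ⇒ c = ln(phi₁/phi₂)/(Z₂−Z₁)
c = ln(0.429/0.165) / (3.3 − 0.4) = ln(2.6) / 2.9 = 0.9555 / 2.9 = 0.3295 km⁻¹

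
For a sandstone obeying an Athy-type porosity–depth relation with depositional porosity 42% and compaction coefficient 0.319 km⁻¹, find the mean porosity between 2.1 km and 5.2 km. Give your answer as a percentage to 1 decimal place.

⟨n⟩ = (1/(d₂−d₁)) ∫ n₀ e^(−cd) dd = n₀·(e^(−c·d₁) − e^(−c·d₂)) / (c·(d₂−d₁))
e^(−0.319×2.1) = 0.5118; e^(−0.319×5.2) = 0.1904
⟨n⟩ = 0.42 × (0.5118 − 0.1904) / (0.319 × 3.1) = 0.42 × 0.3250 = 0.1365

13.6%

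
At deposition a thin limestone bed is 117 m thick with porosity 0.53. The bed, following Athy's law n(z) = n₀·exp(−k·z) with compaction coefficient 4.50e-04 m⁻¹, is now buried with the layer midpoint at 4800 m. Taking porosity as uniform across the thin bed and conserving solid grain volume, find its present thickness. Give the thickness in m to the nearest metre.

59 m

Working in km (1 km = 1000 m; k in km⁻¹ = k in m⁻¹ × 1000):
Porosity at 4.8 km: n = 0.53·exp(−0.45×4.8) = 0.0611
Solid-volume conservation: h(1−n) = h₀(1−n₀) ⇒ h = h₀·(1−n₀)/(1−n)
h = 0.117 × (1 − 0.53)/(1 − 0.0611) = 0.117 × 0.5006 = 0.0586 km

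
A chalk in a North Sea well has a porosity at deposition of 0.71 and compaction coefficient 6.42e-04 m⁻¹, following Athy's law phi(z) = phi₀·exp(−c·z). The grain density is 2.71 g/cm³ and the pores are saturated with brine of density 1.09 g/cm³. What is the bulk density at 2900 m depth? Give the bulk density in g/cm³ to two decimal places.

2.53 g/cm³

Working in km (1 km = 1000 m; c in km⁻¹ = c in m⁻¹ × 1000):
Porosity at depth: phi = 0.71·exp(−0.642×2.9) = 0.71×0.1554 = 0.1103
Bulk density: ρ_b = (1−phi)ρ_g + phi·ρ_f = 0.8897×2.71 + 0.1103×1.09
       = 2.411 + 0.120 = 2.531 g/cm³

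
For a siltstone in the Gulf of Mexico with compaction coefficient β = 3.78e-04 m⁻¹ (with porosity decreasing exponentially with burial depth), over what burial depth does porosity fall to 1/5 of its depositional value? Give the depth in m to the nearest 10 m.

4260 m

Working in km (1 km = 1000 m; β in km⁻¹ = β in m⁻¹ × 1000):
φ/φ₀ = 1/5 ⇒ exp(−β·d) = 1/5 ⇒ d = ln(5) / β
d = 1.6094 / 0.378 = 4.258 km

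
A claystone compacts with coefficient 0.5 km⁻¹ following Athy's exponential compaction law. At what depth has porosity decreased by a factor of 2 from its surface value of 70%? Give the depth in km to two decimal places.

1.39 km

φ/φ₀ = 1/2 ⇒ exp(−k·Z) = 1/2 ⇒ Z = ln(2) / k
Z = 0.6931 / 0.5 = 1.386 km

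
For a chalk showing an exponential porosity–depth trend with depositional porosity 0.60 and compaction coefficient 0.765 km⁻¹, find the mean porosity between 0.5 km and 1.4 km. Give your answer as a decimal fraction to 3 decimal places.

⟨φ⟩ = (1/(z₂−z₁)) ∫ φ₀ e^(−cz) dz = φ₀·(e^(−c·z₁) − e^(−c·z₂)) / (c·(z₂−z₁))
e^(−0.765×0.5) = 0.6822; e^(−0.765×1.4) = 0.3427
⟨φ⟩ = 0.6 × (0.6822 − 0.3427) / (0.765 × 0.9) = 0.6 × 0.4931 = 0.2959

0.296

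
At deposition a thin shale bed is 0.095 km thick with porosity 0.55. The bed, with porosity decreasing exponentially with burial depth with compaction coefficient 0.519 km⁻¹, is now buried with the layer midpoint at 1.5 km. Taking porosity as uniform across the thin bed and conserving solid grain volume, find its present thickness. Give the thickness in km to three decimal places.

0.057 km

Porosity at 1.5 km: φ = 0.55·exp(−0.519×1.5) = 0.2525
Solid-volume conservation: h(1−φ) = h₀(1−φ₀) ⇒ h = h₀·(1−φ₀)/(1−φ)
h = 0.095 × (1 − 0.55)/(1 − 0.2525) = 0.095 × 0.6020 = 0.0572 km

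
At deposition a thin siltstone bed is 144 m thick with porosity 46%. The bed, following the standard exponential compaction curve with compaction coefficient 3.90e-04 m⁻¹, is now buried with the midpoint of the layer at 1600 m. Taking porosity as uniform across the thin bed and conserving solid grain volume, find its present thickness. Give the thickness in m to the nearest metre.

103 m

Working in km (1 km = 1000 m; c in km⁻¹ = c in m⁻¹ × 1000):
Porosity at 1.6 km: phi = 0.46·exp(−0.39×1.6) = 0.2465
Solid-volume conservation: h(1−phi) = h₀(1−phi₀) ⇒ h = h₀·(1−phi₀)/(1−phi)
h = 0.144 × (1 − 0.46)/(1 − 0.2465) = 0.144 × 0.7166 = 0.1032 km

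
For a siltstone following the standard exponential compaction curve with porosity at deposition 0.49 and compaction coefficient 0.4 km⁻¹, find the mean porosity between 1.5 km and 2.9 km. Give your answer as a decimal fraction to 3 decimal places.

⟨n⟩ = (1/(d₂−d₁)) ∫ n₀ e^(−βd) dd = n₀·(e^(−β·d₁) − e^(−β·d₂)) / (β·(d₂−d₁))
e^(−0.4×1.5) = 0.5488; e^(−0.4×2.9) = 0.3135
⟨n⟩ = 0.49 × (0.5488 − 0.3135) / (0.4 × 1.4) = 0.49 × 0.4202 = 0.2059

0.206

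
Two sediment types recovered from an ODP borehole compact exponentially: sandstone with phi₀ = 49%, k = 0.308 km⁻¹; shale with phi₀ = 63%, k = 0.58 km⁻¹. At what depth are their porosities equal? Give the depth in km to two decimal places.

Set phi₀ₐ e^(−kₐd) = phi₀ᵦ e^(−kᵦd) ⇒ ln(phi₀ₐ/phi₀ᵦ) = (kₐ − kᵦ)·d
d = ln(0.49/0.63) / (0.308 − 0.58) = -0.2513 / -0.272 = 0.924 km

0.92 km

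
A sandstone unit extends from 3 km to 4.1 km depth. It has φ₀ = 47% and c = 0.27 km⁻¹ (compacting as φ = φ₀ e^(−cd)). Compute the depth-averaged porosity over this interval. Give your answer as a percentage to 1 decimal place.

18.1%

⟨φ⟩ = (1/(d₂−d₁)) ∫ φ₀ e^(−cd) dd = φ₀·(e^(−c·d₁) − e^(−c·d₂)) / (c·(d₂−d₁))
e^(−0.27×3) = 0.4449; e^(−0.27×4.1) = 0.3305
⟨φ⟩ = 0.47 × (0.4449 − 0.3305) / (0.27 × 1.1) = 0.47 × 0.3849 = 0.1809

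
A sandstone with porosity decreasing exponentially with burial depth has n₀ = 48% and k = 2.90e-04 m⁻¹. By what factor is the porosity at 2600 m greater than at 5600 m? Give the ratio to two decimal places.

2.39

Working in km (1 km = 1000 m; k in km⁻¹ = k in m⁻¹ × 1000):
n(z₁)/n(z₂) = e^(−k·z₁)/e^(−k·z₂) = e^{k(z₂−z₁)}
= exp(0.29 × 3) = exp(0.87) = 2.3869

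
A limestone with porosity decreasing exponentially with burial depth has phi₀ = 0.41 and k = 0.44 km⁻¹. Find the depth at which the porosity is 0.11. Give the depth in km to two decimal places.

2.99 km

Invert Athy's law: Z = ln(phi₀/phi) / k
Z = ln(0.41/0.11) / 0.44 = ln(3.727) / 0.44 = 1.3157 / 0.44 = 2.990 km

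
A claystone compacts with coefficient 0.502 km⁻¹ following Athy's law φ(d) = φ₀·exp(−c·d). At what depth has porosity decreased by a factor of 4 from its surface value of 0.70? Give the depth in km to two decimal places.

2.76 km

φ/φ₀ = 1/4 ⇒ exp(−c·d) = 1/4 ⇒ d = ln(4) / c
d = 1.3863 / 0.502 = 2.762 km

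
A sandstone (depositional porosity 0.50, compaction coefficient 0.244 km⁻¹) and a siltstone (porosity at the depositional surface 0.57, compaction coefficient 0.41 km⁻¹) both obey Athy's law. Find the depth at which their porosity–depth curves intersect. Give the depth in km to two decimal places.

Set phi₀ₐ e^(−cₐd) = phi₀ᵦ e^(−cᵦd) ⇒ ln(phi₀ₐ/phi₀ᵦ) = (cₐ − cᵦ)·d
d = ln(0.5/0.57) / (0.244 − 0.41) = -0.1310 / -0.166 = 0.789 km

0.79 km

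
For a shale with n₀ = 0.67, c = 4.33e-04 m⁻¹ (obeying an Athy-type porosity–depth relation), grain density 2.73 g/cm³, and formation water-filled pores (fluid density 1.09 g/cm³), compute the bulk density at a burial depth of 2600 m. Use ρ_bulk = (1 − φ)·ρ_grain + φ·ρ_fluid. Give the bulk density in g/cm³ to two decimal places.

2.37 g/cm³

Working in km (1 km = 1000 m; c in km⁻¹ = c in m⁻¹ × 1000):
Porosity at depth: n = 0.67·exp(−0.433×2.6) = 0.67×0.3244 = 0.2173
Bulk density: ρ_b = (1−n)ρ_g + n·ρ_f = 0.7827×2.73 + 0.2173×1.09
       = 2.137 + 0.237 = 2.374 g/cm³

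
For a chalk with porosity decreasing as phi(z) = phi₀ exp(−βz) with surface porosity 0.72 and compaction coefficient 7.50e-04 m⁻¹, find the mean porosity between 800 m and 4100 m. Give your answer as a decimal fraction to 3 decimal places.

0.146

Working in km (1 km = 1000 m; β in km⁻¹ = β in m⁻¹ × 1000):
⟨phi⟩ = (1/(z₂−z₁)) ∫ phi₀ e^(−βz) dz = phi₀·(e^(−β·z₁) − e^(−β·z₂)) / (β·(z₂−z₁))
e^(−0.75×0.8) = 0.5488; e^(−0.75×4.1) = 0.0462
⟨phi⟩ = 0.72 × (0.5488 − 0.0462) / (0.75 × 3.3) = 0.72 × 0.2031 = 0.1462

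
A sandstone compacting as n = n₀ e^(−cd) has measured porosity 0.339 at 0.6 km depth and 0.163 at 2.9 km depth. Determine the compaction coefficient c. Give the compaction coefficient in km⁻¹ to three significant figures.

Athy: n(d) = n₀ e^(−cd) ⇒ n₁/n₂ = e^{c(d₂−d₁)} ⇒ c = ln(n₁/n₂)/(d₂−d₁)
c = ln(0.339/0.163) / (2.9 − 0.6) = ln(2.08) / 2.3 = 0.7322 / 2.3 = 0.3184 km⁻¹

0.318 km⁻¹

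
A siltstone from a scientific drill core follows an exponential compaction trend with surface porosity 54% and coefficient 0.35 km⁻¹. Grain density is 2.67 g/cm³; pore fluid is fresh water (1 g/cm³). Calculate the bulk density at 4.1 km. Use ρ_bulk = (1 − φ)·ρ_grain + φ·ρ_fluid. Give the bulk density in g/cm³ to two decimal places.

Porosity at depth: φ = 0.54·exp(−0.35×4.1) = 0.54×0.2381 = 0.1286
Bulk density: ρ_b = (1−φ)ρ_g + φ·ρ_f = 0.8714×2.67 + 0.1286×1
       = 2.327 + 0.129 = 2.455 g/cm³

2.46 g/cm³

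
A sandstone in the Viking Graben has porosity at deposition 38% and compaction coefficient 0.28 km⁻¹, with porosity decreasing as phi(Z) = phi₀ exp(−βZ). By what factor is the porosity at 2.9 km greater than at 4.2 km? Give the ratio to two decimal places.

phi(Z₁)/phi(Z₂) = e^(−β·Z₁)/e^(−β·Z₂) = e^{β(Z₂−Z₁)}
= exp(0.28 × 1.3) = exp(0.364) = 1.4391

1.44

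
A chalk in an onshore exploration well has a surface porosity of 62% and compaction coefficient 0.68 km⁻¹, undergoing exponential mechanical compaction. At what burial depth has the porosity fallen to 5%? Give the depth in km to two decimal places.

Invert Athy's law: Z = ln(φ₀/φ) / c
Z = ln(0.62/0.05) / 0.68 = ln(12.4) / 0.68 = 2.5177 / 0.68 = 3.702 km

3.70 km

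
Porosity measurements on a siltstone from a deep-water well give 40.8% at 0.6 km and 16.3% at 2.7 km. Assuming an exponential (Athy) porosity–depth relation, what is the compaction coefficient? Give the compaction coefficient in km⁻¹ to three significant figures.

0.437 km⁻¹

Athy: phi(z) = phi₀ e^(−cz) ⇒ phi₁/phi₂ = e^{c(z₂−z₁)} ⇒ c = ln(phi₁/phi₂)/(z₂−z₁)
c = ln(0.408/0.163) / (2.7 − 0.6) = ln(2.503) / 2.1 = 0.9175 / 2.1 = 0.4369 km⁻¹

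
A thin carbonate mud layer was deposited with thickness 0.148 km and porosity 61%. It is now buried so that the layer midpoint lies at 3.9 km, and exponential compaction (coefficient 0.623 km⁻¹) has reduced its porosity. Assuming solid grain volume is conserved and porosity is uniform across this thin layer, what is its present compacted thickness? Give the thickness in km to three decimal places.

0.061 km

Porosity at 3.9 km: phi = 0.61·exp(−0.623×3.9) = 0.0537
Solid-volume conservation: h(1−phi) = h₀(1−phi₀) ⇒ h = h₀·(1−phi₀)/(1−phi)
h = 0.148 × (1 − 0.61)/(1 − 0.0537) = 0.148 × 0.4121 = 0.0610 km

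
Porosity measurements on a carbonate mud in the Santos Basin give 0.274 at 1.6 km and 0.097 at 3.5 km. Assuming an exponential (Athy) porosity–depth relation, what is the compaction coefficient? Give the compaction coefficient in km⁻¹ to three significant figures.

Athy: φ(d) = φ₀ e^(−cd) ⇒ φ₁/φ₂ = e^{c(d₂−d₁)} ⇒ c = ln(φ₁/φ₂)/(d₂−d₁)
c = ln(0.274/0.097) / (3.5 − 1.6) = ln(2.825) / 1.9 = 1.0384 / 1.9 = 0.5465 km⁻¹

0.547 km⁻¹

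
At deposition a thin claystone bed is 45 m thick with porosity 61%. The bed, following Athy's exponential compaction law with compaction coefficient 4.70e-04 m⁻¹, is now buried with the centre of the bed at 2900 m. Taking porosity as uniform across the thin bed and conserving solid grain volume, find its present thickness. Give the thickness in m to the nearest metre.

21 m

Working in km (1 km = 1000 m; β in km⁻¹ = β in m⁻¹ × 1000):
Porosity at 2.9 km: n = 0.61·exp(−0.47×2.9) = 0.1561
Solid-volume conservation: h(1−n) = h₀(1−n₀) ⇒ h = h₀·(1−n₀)/(1−n)
h = 0.045 × (1 − 0.61)/(1 − 0.1561) = 0.045 × 0.4621 = 0.0208 km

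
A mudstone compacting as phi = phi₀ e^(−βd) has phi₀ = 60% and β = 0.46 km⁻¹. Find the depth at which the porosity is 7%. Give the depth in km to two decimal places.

4.67 km

Invert Athy's law: d = ln(phi₀/phi) / β
d = ln(0.6/0.07) / 0.46 = ln(8.571) / 0.46 = 2.1484 / 0.46 = 4.671 km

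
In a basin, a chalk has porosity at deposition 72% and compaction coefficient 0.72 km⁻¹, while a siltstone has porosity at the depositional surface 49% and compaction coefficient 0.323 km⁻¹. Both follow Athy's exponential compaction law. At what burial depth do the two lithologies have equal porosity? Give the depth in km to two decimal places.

0.97 km

Set phi₀ₐ e^(−kₐZ) = phi₀ᵦ e^(−kᵦZ) ⇒ ln(phi₀ₐ/phi₀ᵦ) = (kₐ − kᵦ)·Z
Z = ln(0.72/0.49) / (0.72 − 0.323) = 0.3848 / 0.397 = 0.969 km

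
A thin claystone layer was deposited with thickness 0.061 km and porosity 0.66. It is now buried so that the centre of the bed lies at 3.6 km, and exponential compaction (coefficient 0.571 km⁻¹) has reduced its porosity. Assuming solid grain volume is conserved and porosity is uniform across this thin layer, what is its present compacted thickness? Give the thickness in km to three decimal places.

0.023 km

Porosity at 3.6 km: n = 0.66·exp(−0.571×3.6) = 0.0845
Solid-volume conservation: h(1−n) = h₀(1−n₀) ⇒ h = h₀·(1−n₀)/(1−n)
h = 0.061 × (1 − 0.66)/(1 − 0.0845) = 0.061 × 0.3714 = 0.0227 km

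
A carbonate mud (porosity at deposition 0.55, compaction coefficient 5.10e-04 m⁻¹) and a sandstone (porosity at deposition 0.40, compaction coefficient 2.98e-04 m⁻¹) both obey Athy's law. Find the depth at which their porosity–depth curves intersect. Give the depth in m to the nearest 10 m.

1500 m

Working in km (1 km = 1000 m; k in km⁻¹ = k in m⁻¹ × 1000):
Set n₀ₐ e^(−kₐz) = n₀ᵦ e^(−kᵦz) ⇒ ln(n₀ₐ/n₀ᵦ) = (kₐ − kᵦ)·z
z = ln(0.55/0.4) / (0.51 − 0.298) = 0.3185 / 0.212 = 1.502 km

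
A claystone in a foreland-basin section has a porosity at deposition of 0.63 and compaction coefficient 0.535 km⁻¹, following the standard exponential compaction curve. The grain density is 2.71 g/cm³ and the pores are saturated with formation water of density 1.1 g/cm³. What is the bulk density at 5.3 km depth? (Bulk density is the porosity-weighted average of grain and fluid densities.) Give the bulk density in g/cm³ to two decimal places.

2.65 g/cm³

Porosity at depth: φ = 0.63·exp(−0.535×5.3) = 0.63×0.0587 = 0.0370
Bulk density: ρ_b = (1−φ)ρ_g + φ·ρ_f = 0.9630×2.71 + 0.0370×1.1
       = 2.610 + 0.041 = 2.650 g/cm³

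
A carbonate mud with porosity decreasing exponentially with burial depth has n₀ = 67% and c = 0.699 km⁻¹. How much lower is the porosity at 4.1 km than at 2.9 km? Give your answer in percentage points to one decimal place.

n(2.9) = 0.67·e^(−0.699×2.9) = 0.0883
n(4.1) = 0.67·e^(−0.699×4.1) = 0.0381
Δn = 0.0883 − 0.0381 = 0.0501

5.0 percentage points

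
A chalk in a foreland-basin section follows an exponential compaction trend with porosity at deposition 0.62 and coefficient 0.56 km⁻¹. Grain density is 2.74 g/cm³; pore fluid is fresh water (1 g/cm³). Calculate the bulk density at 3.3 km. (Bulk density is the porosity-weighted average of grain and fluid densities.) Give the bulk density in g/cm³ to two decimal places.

Porosity at depth: φ = 0.62·exp(−0.56×3.3) = 0.62×0.1576 = 0.0977
Bulk density: ρ_b = (1−φ)ρ_g + φ·ρ_f = 0.9023×2.74 + 0.0977×1
       = 2.472 + 0.098 = 2.570 g/cm³

2.57 g/cm³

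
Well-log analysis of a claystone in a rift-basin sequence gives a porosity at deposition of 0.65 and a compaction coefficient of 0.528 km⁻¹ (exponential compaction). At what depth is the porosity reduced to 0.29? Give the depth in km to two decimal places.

1.53 km

Invert Athy's law: z = ln(φ₀/φ) / c
z = ln(0.65/0.29) / 0.528 = ln(2.241) / 0.528 = 0.8071 / 0.528 = 1.529 km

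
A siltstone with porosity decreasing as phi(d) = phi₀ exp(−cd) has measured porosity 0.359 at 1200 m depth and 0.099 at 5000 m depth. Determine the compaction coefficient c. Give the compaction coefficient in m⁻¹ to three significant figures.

0.000339 m⁻¹

Working in km (1 km = 1000 m; c in km⁻¹ = c in m⁻¹ × 1000):
Athy: phi(d) = phi₀ e^(−cd) ⇒ phi₁/phi₂ = e^{c(d₂−d₁)} ⇒ c = ln(phi₁/phi₂)/(d₂−d₁)
c = ln(0.359/0.099) / (5 − 1.2) = ln(3.626) / 3.8 = 1.2882 / 3.8 = 0.339 km⁻¹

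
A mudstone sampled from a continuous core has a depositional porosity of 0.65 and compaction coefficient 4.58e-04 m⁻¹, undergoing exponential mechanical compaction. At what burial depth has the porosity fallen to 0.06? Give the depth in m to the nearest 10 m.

Working in km (1 km = 1000 m; β in km⁻¹ = β in m⁻¹ × 1000):
Invert Athy's law: Z = ln(phi₀/phi) / β
Z = ln(0.65/0.06) / 0.458 = ln(10.83) / 0.458 = 2.3826 / 0.458 = 5.202 km

5200 m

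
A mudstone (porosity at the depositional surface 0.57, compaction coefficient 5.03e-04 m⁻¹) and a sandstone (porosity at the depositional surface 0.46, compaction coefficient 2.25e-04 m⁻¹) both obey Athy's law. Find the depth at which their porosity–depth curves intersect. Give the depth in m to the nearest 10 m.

Working in km (1 km = 1000 m; β in km⁻¹ = β in m⁻¹ × 1000):
Set φ₀ₐ e^(−βₐZ) = φ₀ᵦ e^(−βᵦZ) ⇒ ln(φ₀ₐ/φ₀ᵦ) = (βₐ − βᵦ)·Z
Z = ln(0.57/0.46) / (0.503 − 0.225) = 0.2144 / 0.278 = 0.771 km

770 m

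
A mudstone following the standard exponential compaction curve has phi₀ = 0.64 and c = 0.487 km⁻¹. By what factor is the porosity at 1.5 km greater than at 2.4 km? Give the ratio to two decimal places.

1.55

phi(d₁)/phi(d₂) = e^(−c·d₁)/e^(−c·d₂) = e^{c(d₂−d₁)}
= exp(0.487 × 0.9) = exp(0.4383) = 1.5501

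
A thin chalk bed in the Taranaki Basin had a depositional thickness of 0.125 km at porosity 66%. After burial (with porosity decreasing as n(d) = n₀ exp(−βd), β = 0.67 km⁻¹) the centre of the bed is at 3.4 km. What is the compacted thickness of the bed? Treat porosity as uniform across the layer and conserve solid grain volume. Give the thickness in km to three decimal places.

0.046 km

Porosity at 3.4 km: n = 0.66·exp(−0.67×3.4) = 0.0676
Solid-volume conservation: h(1−n) = h₀(1−n₀) ⇒ h = h₀·(1−n₀)/(1−n)
h = 0.125 × (1 − 0.66)/(1 − 0.0676) = 0.125 × 0.3647 = 0.0456 km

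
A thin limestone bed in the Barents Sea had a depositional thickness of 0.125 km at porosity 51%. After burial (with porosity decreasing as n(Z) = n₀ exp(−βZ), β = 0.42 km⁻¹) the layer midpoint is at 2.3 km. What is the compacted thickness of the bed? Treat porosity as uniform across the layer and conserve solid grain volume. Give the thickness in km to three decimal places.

0.076 km

Porosity at 2.3 km: n = 0.51·exp(−0.42×2.3) = 0.1941
Solid-volume conservation: h(1−n) = h₀(1−n₀) ⇒ h = h₀·(1−n₀)/(1−n)
h = 0.125 × (1 − 0.51)/(1 − 0.1941) = 0.125 × 0.6080 = 0.0760 km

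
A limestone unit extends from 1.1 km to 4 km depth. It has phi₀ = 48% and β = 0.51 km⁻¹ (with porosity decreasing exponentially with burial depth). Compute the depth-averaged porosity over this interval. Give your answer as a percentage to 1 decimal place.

⟨phi⟩ = (1/(Z₂−Z₁)) ∫ phi₀ e^(−βZ) dZ = phi₀·(e^(−β·Z₁) − e^(−β·Z₂)) / (β·(Z₂−Z₁))
e^(−0.51×1.1) = 0.5706; e^(−0.51×4) = 0.1300
⟨phi⟩ = 0.48 × (0.5706 − 0.1300) / (0.51 × 2.9) = 0.48 × 0.2979 = 0.1430

14.3%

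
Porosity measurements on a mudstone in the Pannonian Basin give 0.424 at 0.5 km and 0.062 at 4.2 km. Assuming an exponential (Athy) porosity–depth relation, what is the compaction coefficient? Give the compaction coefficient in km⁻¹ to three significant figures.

0.520 km⁻¹

Athy: phi(z) = phi₀ e^(−βz) ⇒ phi₁/phi₂ = e^{β(z₂−z₁)} ⇒ β = ln(phi₁/phi₂)/(z₂−z₁)
β = ln(0.424/0.062) / (4.2 − 0.5) = ln(6.839) / 3.7 = 1.9226 / 3.7 = 0.5196 km⁻¹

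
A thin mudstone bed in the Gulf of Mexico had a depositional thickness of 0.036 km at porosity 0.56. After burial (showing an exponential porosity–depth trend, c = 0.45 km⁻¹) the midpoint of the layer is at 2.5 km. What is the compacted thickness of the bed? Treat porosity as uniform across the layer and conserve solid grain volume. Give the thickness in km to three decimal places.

0.019 km

Porosity at 2.5 km: phi = 0.56·exp(−0.45×2.5) = 0.1818
Solid-volume conservation: h(1−phi) = h₀(1−phi₀) ⇒ h = h₀·(1−phi₀)/(1−phi)
h = 0.036 × (1 − 0.56)/(1 − 0.1818) = 0.036 × 0.5378 = 0.0194 km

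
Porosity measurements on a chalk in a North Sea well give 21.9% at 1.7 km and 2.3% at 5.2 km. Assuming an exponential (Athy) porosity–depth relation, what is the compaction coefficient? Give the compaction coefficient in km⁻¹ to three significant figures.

0.644 km⁻¹

Athy: φ(z) = φ₀ e^(−cz) ⇒ φ₁/φ₂ = e^{c(z₂−z₁)} ⇒ c = ln(φ₁/φ₂)/(z₂−z₁)
c = ln(0.219/0.023) / (5.2 − 1.7) = ln(9.522) / 3.5 = 2.2536 / 3.5 = 0.6439 km⁻¹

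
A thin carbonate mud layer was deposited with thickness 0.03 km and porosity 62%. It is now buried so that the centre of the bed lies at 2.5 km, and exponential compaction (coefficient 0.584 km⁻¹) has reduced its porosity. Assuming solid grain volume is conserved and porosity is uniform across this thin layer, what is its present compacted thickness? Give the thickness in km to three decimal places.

Porosity at 2.5 km: φ = 0.62·exp(−0.584×2.5) = 0.1440
Solid-volume conservation: h(1−φ) = h₀(1−φ₀) ⇒ h = h₀·(1−φ₀)/(1−φ)
h = 0.03 × (1 − 0.62)/(1 − 0.1440) = 0.03 × 0.4439 = 0.0133 km

0.013 km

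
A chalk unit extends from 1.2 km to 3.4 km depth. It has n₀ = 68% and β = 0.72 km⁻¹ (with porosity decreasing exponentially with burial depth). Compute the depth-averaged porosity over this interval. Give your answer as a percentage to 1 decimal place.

⟨n⟩ = (1/(z₂−z₁)) ∫ n₀ e^(−βz) dz = n₀·(e^(−β·z₁) − e^(−β·z₂)) / (β·(z₂−z₁))
e^(−0.72×1.2) = 0.4215; e^(−0.72×3.4) = 0.0865
⟨n⟩ = 0.68 × (0.4215 − 0.0865) / (0.72 × 2.2) = 0.68 × 0.2115 = 0.1438

14.4%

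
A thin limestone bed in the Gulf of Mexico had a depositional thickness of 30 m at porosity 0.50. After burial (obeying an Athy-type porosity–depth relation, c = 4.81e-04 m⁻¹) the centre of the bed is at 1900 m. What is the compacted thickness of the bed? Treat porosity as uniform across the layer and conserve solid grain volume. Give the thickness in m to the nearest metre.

19 m

Working in km (1 km = 1000 m; c in km⁻¹ = c in m⁻¹ × 1000):
Porosity at 1.9 km: φ = 0.5·exp(−0.481×1.9) = 0.2005
Solid-volume conservation: h(1−φ) = h₀(1−φ₀) ⇒ h = h₀·(1−φ₀)/(1−φ)
h = 0.03 × (1 − 0.5)/(1 − 0.2005) = 0.03 × 0.6254 = 0.0188 km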